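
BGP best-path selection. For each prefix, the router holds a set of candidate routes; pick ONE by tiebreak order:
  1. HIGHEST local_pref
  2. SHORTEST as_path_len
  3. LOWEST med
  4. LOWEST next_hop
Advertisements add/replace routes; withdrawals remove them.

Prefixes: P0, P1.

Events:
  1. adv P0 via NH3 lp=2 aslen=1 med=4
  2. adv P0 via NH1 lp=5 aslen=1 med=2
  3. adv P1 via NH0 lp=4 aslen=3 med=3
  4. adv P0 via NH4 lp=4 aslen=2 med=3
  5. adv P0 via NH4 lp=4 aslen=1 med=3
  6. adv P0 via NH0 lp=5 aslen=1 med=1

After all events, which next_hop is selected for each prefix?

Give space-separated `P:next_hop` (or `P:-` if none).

Answer: P0:NH0 P1:NH0

Derivation:
Op 1: best P0=NH3 P1=-
Op 2: best P0=NH1 P1=-
Op 3: best P0=NH1 P1=NH0
Op 4: best P0=NH1 P1=NH0
Op 5: best P0=NH1 P1=NH0
Op 6: best P0=NH0 P1=NH0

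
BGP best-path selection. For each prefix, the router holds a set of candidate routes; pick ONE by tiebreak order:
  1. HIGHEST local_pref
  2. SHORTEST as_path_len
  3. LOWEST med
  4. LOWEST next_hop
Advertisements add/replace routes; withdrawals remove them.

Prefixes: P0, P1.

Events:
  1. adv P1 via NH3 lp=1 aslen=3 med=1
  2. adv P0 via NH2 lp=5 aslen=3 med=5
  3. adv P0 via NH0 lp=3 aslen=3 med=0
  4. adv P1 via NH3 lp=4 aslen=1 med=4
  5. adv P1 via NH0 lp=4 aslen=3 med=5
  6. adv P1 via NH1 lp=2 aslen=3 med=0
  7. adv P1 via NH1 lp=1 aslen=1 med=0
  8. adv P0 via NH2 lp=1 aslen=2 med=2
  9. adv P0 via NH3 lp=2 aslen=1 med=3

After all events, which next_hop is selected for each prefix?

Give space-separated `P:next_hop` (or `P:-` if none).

Op 1: best P0=- P1=NH3
Op 2: best P0=NH2 P1=NH3
Op 3: best P0=NH2 P1=NH3
Op 4: best P0=NH2 P1=NH3
Op 5: best P0=NH2 P1=NH3
Op 6: best P0=NH2 P1=NH3
Op 7: best P0=NH2 P1=NH3
Op 8: best P0=NH0 P1=NH3
Op 9: best P0=NH0 P1=NH3

Answer: P0:NH0 P1:NH3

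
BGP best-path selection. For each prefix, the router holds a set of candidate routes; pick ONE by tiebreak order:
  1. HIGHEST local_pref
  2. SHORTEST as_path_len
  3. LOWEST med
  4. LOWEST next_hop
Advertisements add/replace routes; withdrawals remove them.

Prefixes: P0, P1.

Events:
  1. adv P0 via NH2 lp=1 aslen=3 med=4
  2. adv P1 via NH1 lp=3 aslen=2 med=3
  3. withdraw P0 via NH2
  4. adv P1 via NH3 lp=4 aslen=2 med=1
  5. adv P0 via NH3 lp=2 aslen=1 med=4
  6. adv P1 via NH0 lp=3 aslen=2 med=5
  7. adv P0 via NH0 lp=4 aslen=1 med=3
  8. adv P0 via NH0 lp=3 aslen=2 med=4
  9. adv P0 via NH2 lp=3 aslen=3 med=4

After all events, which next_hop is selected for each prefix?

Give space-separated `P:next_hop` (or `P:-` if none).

Op 1: best P0=NH2 P1=-
Op 2: best P0=NH2 P1=NH1
Op 3: best P0=- P1=NH1
Op 4: best P0=- P1=NH3
Op 5: best P0=NH3 P1=NH3
Op 6: best P0=NH3 P1=NH3
Op 7: best P0=NH0 P1=NH3
Op 8: best P0=NH0 P1=NH3
Op 9: best P0=NH0 P1=NH3

Answer: P0:NH0 P1:NH3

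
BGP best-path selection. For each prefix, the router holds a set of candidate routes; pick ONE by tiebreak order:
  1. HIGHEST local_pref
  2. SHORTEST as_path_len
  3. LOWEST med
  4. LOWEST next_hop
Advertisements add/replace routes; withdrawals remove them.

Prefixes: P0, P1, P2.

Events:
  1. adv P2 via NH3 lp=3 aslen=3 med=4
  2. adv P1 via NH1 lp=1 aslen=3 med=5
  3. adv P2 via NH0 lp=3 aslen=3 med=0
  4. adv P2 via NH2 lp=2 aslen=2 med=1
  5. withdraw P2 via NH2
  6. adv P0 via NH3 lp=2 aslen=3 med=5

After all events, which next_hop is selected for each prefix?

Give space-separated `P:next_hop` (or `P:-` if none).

Answer: P0:NH3 P1:NH1 P2:NH0

Derivation:
Op 1: best P0=- P1=- P2=NH3
Op 2: best P0=- P1=NH1 P2=NH3
Op 3: best P0=- P1=NH1 P2=NH0
Op 4: best P0=- P1=NH1 P2=NH0
Op 5: best P0=- P1=NH1 P2=NH0
Op 6: best P0=NH3 P1=NH1 P2=NH0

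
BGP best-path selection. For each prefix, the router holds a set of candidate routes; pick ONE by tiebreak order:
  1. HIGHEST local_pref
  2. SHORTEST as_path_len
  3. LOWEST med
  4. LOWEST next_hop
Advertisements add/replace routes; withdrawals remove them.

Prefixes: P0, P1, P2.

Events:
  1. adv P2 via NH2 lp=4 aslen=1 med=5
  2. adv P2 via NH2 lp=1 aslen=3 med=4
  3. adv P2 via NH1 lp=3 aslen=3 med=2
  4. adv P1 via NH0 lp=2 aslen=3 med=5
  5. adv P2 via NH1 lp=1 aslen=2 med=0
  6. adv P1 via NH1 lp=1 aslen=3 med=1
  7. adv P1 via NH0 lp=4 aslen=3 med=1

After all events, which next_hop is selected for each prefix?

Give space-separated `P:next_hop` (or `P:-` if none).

Op 1: best P0=- P1=- P2=NH2
Op 2: best P0=- P1=- P2=NH2
Op 3: best P0=- P1=- P2=NH1
Op 4: best P0=- P1=NH0 P2=NH1
Op 5: best P0=- P1=NH0 P2=NH1
Op 6: best P0=- P1=NH0 P2=NH1
Op 7: best P0=- P1=NH0 P2=NH1

Answer: P0:- P1:NH0 P2:NH1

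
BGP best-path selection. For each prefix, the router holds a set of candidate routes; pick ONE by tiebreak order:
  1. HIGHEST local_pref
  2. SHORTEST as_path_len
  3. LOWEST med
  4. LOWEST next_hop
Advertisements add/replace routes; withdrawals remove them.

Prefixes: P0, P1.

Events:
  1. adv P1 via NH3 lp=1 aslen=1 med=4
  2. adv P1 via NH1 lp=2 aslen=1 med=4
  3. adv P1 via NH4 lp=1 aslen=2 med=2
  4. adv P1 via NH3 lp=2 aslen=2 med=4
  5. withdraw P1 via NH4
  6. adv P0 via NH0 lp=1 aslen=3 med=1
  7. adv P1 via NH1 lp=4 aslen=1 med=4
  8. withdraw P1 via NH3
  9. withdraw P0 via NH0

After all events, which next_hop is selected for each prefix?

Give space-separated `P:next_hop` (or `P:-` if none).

Op 1: best P0=- P1=NH3
Op 2: best P0=- P1=NH1
Op 3: best P0=- P1=NH1
Op 4: best P0=- P1=NH1
Op 5: best P0=- P1=NH1
Op 6: best P0=NH0 P1=NH1
Op 7: best P0=NH0 P1=NH1
Op 8: best P0=NH0 P1=NH1
Op 9: best P0=- P1=NH1

Answer: P0:- P1:NH1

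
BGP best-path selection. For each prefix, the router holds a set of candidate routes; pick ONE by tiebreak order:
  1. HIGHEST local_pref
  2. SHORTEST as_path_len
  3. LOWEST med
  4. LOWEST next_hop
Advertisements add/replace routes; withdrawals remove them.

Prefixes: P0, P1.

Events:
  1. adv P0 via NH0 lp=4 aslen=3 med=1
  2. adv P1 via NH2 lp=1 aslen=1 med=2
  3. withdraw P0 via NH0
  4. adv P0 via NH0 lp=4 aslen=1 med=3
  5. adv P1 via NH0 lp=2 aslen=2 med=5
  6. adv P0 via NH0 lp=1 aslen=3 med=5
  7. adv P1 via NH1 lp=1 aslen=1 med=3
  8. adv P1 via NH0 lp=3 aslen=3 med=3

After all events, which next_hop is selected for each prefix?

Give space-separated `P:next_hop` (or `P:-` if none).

Op 1: best P0=NH0 P1=-
Op 2: best P0=NH0 P1=NH2
Op 3: best P0=- P1=NH2
Op 4: best P0=NH0 P1=NH2
Op 5: best P0=NH0 P1=NH0
Op 6: best P0=NH0 P1=NH0
Op 7: best P0=NH0 P1=NH0
Op 8: best P0=NH0 P1=NH0

Answer: P0:NH0 P1:NH0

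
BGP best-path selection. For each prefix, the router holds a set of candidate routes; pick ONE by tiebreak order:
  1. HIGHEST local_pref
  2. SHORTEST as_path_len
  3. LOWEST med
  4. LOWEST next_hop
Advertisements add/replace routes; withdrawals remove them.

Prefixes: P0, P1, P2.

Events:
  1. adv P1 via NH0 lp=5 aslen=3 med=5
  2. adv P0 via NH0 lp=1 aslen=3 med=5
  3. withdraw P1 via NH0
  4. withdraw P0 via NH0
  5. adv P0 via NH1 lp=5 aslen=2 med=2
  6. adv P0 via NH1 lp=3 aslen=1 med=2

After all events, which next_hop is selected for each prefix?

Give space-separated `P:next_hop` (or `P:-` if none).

Answer: P0:NH1 P1:- P2:-

Derivation:
Op 1: best P0=- P1=NH0 P2=-
Op 2: best P0=NH0 P1=NH0 P2=-
Op 3: best P0=NH0 P1=- P2=-
Op 4: best P0=- P1=- P2=-
Op 5: best P0=NH1 P1=- P2=-
Op 6: best P0=NH1 P1=- P2=-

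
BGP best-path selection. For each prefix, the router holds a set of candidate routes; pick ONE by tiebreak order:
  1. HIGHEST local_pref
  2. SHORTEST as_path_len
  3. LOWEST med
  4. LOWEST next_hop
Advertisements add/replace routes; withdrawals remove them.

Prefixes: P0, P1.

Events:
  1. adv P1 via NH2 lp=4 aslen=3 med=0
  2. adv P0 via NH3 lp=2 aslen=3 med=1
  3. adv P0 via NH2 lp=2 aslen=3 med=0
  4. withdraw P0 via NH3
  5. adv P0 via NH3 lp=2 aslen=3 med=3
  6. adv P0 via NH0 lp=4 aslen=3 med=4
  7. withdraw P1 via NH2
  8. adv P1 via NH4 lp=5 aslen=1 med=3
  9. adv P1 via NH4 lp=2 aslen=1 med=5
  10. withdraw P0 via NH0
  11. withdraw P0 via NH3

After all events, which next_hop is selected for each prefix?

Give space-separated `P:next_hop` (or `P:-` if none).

Answer: P0:NH2 P1:NH4

Derivation:
Op 1: best P0=- P1=NH2
Op 2: best P0=NH3 P1=NH2
Op 3: best P0=NH2 P1=NH2
Op 4: best P0=NH2 P1=NH2
Op 5: best P0=NH2 P1=NH2
Op 6: best P0=NH0 P1=NH2
Op 7: best P0=NH0 P1=-
Op 8: best P0=NH0 P1=NH4
Op 9: best P0=NH0 P1=NH4
Op 10: best P0=NH2 P1=NH4
Op 11: best P0=NH2 P1=NH4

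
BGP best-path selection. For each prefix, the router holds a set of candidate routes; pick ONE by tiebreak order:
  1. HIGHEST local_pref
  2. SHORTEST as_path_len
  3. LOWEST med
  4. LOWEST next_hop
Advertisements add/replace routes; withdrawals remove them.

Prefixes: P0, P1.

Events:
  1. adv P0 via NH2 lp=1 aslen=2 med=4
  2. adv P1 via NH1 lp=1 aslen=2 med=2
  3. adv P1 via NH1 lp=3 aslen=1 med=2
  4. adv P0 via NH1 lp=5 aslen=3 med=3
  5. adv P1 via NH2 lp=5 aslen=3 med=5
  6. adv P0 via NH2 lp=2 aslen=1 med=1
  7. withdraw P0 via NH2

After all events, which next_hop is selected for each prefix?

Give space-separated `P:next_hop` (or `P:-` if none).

Op 1: best P0=NH2 P1=-
Op 2: best P0=NH2 P1=NH1
Op 3: best P0=NH2 P1=NH1
Op 4: best P0=NH1 P1=NH1
Op 5: best P0=NH1 P1=NH2
Op 6: best P0=NH1 P1=NH2
Op 7: best P0=NH1 P1=NH2

Answer: P0:NH1 P1:NH2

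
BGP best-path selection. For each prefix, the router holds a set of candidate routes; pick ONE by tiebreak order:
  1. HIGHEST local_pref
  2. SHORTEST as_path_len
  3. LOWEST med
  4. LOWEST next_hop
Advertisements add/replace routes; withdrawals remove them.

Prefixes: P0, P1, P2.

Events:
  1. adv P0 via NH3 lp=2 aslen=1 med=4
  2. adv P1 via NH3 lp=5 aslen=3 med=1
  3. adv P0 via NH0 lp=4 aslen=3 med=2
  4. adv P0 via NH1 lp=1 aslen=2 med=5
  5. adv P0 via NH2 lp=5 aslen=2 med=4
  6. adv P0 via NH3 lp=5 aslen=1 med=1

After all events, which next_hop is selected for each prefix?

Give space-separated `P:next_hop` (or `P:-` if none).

Answer: P0:NH3 P1:NH3 P2:-

Derivation:
Op 1: best P0=NH3 P1=- P2=-
Op 2: best P0=NH3 P1=NH3 P2=-
Op 3: best P0=NH0 P1=NH3 P2=-
Op 4: best P0=NH0 P1=NH3 P2=-
Op 5: best P0=NH2 P1=NH3 P2=-
Op 6: best P0=NH3 P1=NH3 P2=-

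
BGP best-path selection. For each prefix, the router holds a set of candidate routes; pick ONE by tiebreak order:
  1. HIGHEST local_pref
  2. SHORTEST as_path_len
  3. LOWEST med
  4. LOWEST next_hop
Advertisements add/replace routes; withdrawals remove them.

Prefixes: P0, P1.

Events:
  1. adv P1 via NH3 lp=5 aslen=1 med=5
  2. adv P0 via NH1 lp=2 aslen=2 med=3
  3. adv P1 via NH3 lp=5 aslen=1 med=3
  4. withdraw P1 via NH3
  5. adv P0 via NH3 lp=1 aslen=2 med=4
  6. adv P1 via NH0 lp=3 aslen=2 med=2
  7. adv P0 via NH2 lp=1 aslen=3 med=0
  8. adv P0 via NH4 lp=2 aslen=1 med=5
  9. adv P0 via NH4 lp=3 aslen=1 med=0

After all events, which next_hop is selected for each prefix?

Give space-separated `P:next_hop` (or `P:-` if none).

Op 1: best P0=- P1=NH3
Op 2: best P0=NH1 P1=NH3
Op 3: best P0=NH1 P1=NH3
Op 4: best P0=NH1 P1=-
Op 5: best P0=NH1 P1=-
Op 6: best P0=NH1 P1=NH0
Op 7: best P0=NH1 P1=NH0
Op 8: best P0=NH4 P1=NH0
Op 9: best P0=NH4 P1=NH0

Answer: P0:NH4 P1:NH0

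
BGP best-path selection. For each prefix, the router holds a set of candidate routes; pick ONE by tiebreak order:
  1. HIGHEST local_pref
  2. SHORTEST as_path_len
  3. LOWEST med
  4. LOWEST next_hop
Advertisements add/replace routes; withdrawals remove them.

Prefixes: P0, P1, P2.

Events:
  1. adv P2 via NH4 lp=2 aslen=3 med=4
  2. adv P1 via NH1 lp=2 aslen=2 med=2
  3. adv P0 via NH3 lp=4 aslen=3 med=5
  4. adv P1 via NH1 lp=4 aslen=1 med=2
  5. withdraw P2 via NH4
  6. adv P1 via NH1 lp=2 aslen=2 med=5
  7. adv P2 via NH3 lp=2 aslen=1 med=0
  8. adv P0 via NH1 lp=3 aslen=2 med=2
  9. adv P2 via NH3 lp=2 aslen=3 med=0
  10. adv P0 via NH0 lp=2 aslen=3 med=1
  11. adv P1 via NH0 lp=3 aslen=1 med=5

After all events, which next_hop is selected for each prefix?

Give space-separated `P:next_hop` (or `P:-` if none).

Op 1: best P0=- P1=- P2=NH4
Op 2: best P0=- P1=NH1 P2=NH4
Op 3: best P0=NH3 P1=NH1 P2=NH4
Op 4: best P0=NH3 P1=NH1 P2=NH4
Op 5: best P0=NH3 P1=NH1 P2=-
Op 6: best P0=NH3 P1=NH1 P2=-
Op 7: best P0=NH3 P1=NH1 P2=NH3
Op 8: best P0=NH3 P1=NH1 P2=NH3
Op 9: best P0=NH3 P1=NH1 P2=NH3
Op 10: best P0=NH3 P1=NH1 P2=NH3
Op 11: best P0=NH3 P1=NH0 P2=NH3

Answer: P0:NH3 P1:NH0 P2:NH3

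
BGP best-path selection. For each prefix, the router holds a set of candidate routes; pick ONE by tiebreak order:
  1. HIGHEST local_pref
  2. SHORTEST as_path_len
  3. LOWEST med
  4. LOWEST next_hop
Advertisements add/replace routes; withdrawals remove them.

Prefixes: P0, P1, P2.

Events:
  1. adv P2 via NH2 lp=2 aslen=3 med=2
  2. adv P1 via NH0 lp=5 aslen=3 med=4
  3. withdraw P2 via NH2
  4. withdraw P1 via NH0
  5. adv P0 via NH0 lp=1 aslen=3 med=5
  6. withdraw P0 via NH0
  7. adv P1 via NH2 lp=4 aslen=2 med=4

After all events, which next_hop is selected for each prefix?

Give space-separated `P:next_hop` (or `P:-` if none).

Answer: P0:- P1:NH2 P2:-

Derivation:
Op 1: best P0=- P1=- P2=NH2
Op 2: best P0=- P1=NH0 P2=NH2
Op 3: best P0=- P1=NH0 P2=-
Op 4: best P0=- P1=- P2=-
Op 5: best P0=NH0 P1=- P2=-
Op 6: best P0=- P1=- P2=-
Op 7: best P0=- P1=NH2 P2=-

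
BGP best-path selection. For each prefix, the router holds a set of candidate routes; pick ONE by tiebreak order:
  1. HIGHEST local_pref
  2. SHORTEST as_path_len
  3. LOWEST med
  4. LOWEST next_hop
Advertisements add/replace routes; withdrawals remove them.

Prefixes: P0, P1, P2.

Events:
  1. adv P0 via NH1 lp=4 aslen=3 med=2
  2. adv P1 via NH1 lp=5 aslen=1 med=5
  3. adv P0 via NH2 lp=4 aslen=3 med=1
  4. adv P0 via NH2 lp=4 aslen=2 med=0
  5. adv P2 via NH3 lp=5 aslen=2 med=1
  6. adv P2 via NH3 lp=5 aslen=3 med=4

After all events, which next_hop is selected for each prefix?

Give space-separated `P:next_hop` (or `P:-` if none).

Answer: P0:NH2 P1:NH1 P2:NH3

Derivation:
Op 1: best P0=NH1 P1=- P2=-
Op 2: best P0=NH1 P1=NH1 P2=-
Op 3: best P0=NH2 P1=NH1 P2=-
Op 4: best P0=NH2 P1=NH1 P2=-
Op 5: best P0=NH2 P1=NH1 P2=NH3
Op 6: best P0=NH2 P1=NH1 P2=NH3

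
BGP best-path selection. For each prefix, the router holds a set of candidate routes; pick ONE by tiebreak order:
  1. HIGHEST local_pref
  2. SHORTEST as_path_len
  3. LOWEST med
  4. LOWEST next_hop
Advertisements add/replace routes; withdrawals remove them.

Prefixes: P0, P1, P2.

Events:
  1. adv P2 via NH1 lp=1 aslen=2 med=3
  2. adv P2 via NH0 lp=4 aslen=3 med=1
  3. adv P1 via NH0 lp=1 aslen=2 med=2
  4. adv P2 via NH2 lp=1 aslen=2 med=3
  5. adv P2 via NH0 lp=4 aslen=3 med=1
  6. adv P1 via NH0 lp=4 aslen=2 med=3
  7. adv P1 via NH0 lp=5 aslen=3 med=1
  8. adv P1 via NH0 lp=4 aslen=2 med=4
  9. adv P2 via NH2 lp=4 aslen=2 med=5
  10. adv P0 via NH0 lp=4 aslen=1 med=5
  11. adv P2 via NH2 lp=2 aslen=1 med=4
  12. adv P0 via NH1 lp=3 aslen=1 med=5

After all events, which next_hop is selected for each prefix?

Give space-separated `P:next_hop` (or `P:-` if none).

Op 1: best P0=- P1=- P2=NH1
Op 2: best P0=- P1=- P2=NH0
Op 3: best P0=- P1=NH0 P2=NH0
Op 4: best P0=- P1=NH0 P2=NH0
Op 5: best P0=- P1=NH0 P2=NH0
Op 6: best P0=- P1=NH0 P2=NH0
Op 7: best P0=- P1=NH0 P2=NH0
Op 8: best P0=- P1=NH0 P2=NH0
Op 9: best P0=- P1=NH0 P2=NH2
Op 10: best P0=NH0 P1=NH0 P2=NH2
Op 11: best P0=NH0 P1=NH0 P2=NH0
Op 12: best P0=NH0 P1=NH0 P2=NH0

Answer: P0:NH0 P1:NH0 P2:NH0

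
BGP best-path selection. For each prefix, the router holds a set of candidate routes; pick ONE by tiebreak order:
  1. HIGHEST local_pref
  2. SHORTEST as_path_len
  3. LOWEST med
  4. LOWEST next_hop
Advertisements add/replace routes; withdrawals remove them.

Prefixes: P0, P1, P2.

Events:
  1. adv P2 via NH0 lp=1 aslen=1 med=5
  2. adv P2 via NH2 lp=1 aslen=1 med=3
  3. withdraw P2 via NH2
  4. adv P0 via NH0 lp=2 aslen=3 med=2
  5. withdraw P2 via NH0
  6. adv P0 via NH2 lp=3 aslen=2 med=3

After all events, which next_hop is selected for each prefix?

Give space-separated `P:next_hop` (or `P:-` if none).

Answer: P0:NH2 P1:- P2:-

Derivation:
Op 1: best P0=- P1=- P2=NH0
Op 2: best P0=- P1=- P2=NH2
Op 3: best P0=- P1=- P2=NH0
Op 4: best P0=NH0 P1=- P2=NH0
Op 5: best P0=NH0 P1=- P2=-
Op 6: best P0=NH2 P1=- P2=-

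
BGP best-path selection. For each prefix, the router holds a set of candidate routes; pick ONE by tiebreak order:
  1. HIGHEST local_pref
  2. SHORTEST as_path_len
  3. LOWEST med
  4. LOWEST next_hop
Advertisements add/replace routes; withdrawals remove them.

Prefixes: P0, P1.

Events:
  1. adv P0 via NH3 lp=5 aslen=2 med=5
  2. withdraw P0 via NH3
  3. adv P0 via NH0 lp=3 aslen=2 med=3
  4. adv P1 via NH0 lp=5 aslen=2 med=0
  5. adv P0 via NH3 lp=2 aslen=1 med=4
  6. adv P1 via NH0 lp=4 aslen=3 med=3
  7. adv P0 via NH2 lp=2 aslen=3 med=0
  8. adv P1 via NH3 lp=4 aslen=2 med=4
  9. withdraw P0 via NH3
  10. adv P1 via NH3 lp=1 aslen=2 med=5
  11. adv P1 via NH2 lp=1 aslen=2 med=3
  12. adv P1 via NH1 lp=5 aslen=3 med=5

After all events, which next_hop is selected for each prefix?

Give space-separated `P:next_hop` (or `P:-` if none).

Op 1: best P0=NH3 P1=-
Op 2: best P0=- P1=-
Op 3: best P0=NH0 P1=-
Op 4: best P0=NH0 P1=NH0
Op 5: best P0=NH0 P1=NH0
Op 6: best P0=NH0 P1=NH0
Op 7: best P0=NH0 P1=NH0
Op 8: best P0=NH0 P1=NH3
Op 9: best P0=NH0 P1=NH3
Op 10: best P0=NH0 P1=NH0
Op 11: best P0=NH0 P1=NH0
Op 12: best P0=NH0 P1=NH1

Answer: P0:NH0 P1:NH1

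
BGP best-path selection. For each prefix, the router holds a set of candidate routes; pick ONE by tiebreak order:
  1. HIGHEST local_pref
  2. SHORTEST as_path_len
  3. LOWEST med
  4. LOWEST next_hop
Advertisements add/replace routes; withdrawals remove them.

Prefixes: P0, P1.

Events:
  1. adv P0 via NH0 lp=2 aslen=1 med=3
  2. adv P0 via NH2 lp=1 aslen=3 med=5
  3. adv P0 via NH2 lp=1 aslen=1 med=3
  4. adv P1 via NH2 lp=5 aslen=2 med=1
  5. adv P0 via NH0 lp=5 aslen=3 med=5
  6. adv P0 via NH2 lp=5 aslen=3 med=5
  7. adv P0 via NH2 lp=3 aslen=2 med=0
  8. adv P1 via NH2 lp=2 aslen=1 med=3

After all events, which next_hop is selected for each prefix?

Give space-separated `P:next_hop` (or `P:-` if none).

Op 1: best P0=NH0 P1=-
Op 2: best P0=NH0 P1=-
Op 3: best P0=NH0 P1=-
Op 4: best P0=NH0 P1=NH2
Op 5: best P0=NH0 P1=NH2
Op 6: best P0=NH0 P1=NH2
Op 7: best P0=NH0 P1=NH2
Op 8: best P0=NH0 P1=NH2

Answer: P0:NH0 P1:NH2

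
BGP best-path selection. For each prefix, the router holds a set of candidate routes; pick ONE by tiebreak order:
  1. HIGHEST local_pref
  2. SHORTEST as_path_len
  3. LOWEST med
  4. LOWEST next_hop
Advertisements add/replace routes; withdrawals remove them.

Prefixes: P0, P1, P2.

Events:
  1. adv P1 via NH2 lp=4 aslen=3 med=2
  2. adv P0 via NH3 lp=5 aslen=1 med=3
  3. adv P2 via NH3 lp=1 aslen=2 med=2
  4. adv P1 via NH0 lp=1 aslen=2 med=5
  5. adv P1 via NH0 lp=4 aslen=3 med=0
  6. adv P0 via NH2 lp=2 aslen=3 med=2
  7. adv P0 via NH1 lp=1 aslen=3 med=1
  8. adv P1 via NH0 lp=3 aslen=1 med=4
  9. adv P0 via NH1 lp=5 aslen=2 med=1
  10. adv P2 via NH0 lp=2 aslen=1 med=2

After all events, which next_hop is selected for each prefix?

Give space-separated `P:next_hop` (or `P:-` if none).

Answer: P0:NH3 P1:NH2 P2:NH0

Derivation:
Op 1: best P0=- P1=NH2 P2=-
Op 2: best P0=NH3 P1=NH2 P2=-
Op 3: best P0=NH3 P1=NH2 P2=NH3
Op 4: best P0=NH3 P1=NH2 P2=NH3
Op 5: best P0=NH3 P1=NH0 P2=NH3
Op 6: best P0=NH3 P1=NH0 P2=NH3
Op 7: best P0=NH3 P1=NH0 P2=NH3
Op 8: best P0=NH3 P1=NH2 P2=NH3
Op 9: best P0=NH3 P1=NH2 P2=NH3
Op 10: best P0=NH3 P1=NH2 P2=NH0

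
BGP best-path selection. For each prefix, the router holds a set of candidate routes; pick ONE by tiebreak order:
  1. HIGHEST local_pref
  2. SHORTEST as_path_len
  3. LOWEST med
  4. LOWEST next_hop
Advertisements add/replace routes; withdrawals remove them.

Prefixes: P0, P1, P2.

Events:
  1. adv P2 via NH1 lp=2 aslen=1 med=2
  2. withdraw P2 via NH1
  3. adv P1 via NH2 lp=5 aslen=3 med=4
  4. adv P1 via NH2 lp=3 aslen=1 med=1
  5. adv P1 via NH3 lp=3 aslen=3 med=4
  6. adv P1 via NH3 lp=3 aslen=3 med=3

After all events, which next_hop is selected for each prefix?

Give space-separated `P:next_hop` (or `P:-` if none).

Op 1: best P0=- P1=- P2=NH1
Op 2: best P0=- P1=- P2=-
Op 3: best P0=- P1=NH2 P2=-
Op 4: best P0=- P1=NH2 P2=-
Op 5: best P0=- P1=NH2 P2=-
Op 6: best P0=- P1=NH2 P2=-

Answer: P0:- P1:NH2 P2:-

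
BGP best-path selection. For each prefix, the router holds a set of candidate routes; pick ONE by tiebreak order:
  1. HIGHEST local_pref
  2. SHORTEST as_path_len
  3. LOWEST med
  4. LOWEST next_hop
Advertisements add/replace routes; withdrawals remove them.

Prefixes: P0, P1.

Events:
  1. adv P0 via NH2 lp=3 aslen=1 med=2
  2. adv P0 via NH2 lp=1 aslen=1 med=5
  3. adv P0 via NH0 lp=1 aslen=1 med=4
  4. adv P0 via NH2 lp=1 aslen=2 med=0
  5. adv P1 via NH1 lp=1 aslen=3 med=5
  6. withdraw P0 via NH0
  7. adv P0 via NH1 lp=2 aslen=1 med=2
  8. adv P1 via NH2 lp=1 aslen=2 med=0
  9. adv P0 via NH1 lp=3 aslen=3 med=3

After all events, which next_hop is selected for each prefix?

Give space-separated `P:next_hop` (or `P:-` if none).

Op 1: best P0=NH2 P1=-
Op 2: best P0=NH2 P1=-
Op 3: best P0=NH0 P1=-
Op 4: best P0=NH0 P1=-
Op 5: best P0=NH0 P1=NH1
Op 6: best P0=NH2 P1=NH1
Op 7: best P0=NH1 P1=NH1
Op 8: best P0=NH1 P1=NH2
Op 9: best P0=NH1 P1=NH2

Answer: P0:NH1 P1:NH2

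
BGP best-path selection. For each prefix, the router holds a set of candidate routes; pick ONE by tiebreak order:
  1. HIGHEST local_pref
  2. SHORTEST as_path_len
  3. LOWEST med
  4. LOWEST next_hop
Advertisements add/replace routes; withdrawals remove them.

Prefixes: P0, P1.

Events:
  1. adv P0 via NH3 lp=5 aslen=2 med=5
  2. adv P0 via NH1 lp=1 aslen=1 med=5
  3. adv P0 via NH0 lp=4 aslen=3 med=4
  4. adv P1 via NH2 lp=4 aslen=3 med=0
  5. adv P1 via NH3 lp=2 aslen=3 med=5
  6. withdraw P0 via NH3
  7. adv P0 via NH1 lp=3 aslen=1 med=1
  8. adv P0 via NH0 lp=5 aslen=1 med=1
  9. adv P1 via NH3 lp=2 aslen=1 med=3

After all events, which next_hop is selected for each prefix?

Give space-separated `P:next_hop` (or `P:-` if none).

Op 1: best P0=NH3 P1=-
Op 2: best P0=NH3 P1=-
Op 3: best P0=NH3 P1=-
Op 4: best P0=NH3 P1=NH2
Op 5: best P0=NH3 P1=NH2
Op 6: best P0=NH0 P1=NH2
Op 7: best P0=NH0 P1=NH2
Op 8: best P0=NH0 P1=NH2
Op 9: best P0=NH0 P1=NH2

Answer: P0:NH0 P1:NH2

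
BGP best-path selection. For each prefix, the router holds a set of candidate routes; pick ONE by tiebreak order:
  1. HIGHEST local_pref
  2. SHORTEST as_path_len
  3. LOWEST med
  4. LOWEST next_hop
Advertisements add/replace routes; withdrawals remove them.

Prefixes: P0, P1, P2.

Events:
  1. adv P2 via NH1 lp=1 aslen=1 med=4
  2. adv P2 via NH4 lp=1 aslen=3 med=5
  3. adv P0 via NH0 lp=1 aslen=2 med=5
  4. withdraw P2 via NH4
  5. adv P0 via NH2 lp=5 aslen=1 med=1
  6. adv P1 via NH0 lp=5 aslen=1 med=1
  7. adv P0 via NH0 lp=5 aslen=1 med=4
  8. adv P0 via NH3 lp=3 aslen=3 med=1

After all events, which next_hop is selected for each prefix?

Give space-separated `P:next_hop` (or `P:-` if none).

Op 1: best P0=- P1=- P2=NH1
Op 2: best P0=- P1=- P2=NH1
Op 3: best P0=NH0 P1=- P2=NH1
Op 4: best P0=NH0 P1=- P2=NH1
Op 5: best P0=NH2 P1=- P2=NH1
Op 6: best P0=NH2 P1=NH0 P2=NH1
Op 7: best P0=NH2 P1=NH0 P2=NH1
Op 8: best P0=NH2 P1=NH0 P2=NH1

Answer: P0:NH2 P1:NH0 P2:NH1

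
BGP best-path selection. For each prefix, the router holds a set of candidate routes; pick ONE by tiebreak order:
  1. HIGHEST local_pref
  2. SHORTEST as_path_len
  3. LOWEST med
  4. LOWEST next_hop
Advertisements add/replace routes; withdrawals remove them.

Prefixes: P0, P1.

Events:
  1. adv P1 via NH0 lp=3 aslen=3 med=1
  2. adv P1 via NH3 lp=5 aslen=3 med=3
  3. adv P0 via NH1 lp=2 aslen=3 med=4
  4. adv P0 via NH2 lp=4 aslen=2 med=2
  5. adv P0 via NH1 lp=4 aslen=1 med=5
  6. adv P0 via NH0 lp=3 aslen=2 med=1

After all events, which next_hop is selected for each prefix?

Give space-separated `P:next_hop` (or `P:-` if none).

Answer: P0:NH1 P1:NH3

Derivation:
Op 1: best P0=- P1=NH0
Op 2: best P0=- P1=NH3
Op 3: best P0=NH1 P1=NH3
Op 4: best P0=NH2 P1=NH3
Op 5: best P0=NH1 P1=NH3
Op 6: best P0=NH1 P1=NH3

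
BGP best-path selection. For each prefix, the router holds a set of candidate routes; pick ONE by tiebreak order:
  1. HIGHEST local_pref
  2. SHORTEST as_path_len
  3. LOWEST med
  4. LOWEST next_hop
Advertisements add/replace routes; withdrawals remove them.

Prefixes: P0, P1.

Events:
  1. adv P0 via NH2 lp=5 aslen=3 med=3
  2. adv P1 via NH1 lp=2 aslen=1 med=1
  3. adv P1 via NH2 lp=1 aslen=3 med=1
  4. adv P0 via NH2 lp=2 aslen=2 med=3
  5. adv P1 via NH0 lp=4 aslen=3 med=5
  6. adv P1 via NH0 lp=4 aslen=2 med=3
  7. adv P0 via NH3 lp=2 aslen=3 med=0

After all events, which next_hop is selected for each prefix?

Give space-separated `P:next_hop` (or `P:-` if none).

Op 1: best P0=NH2 P1=-
Op 2: best P0=NH2 P1=NH1
Op 3: best P0=NH2 P1=NH1
Op 4: best P0=NH2 P1=NH1
Op 5: best P0=NH2 P1=NH0
Op 6: best P0=NH2 P1=NH0
Op 7: best P0=NH2 P1=NH0

Answer: P0:NH2 P1:NH0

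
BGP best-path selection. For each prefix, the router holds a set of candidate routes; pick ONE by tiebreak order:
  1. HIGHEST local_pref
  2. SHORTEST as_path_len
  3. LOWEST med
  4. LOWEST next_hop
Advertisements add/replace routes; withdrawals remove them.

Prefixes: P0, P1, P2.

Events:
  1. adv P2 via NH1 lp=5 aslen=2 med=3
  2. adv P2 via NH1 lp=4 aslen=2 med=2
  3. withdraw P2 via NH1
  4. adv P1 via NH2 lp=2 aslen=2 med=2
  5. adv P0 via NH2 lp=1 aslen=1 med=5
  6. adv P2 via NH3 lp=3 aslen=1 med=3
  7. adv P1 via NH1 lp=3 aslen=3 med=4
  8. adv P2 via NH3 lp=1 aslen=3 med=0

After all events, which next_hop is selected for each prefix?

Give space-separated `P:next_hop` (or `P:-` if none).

Op 1: best P0=- P1=- P2=NH1
Op 2: best P0=- P1=- P2=NH1
Op 3: best P0=- P1=- P2=-
Op 4: best P0=- P1=NH2 P2=-
Op 5: best P0=NH2 P1=NH2 P2=-
Op 6: best P0=NH2 P1=NH2 P2=NH3
Op 7: best P0=NH2 P1=NH1 P2=NH3
Op 8: best P0=NH2 P1=NH1 P2=NH3

Answer: P0:NH2 P1:NH1 P2:NH3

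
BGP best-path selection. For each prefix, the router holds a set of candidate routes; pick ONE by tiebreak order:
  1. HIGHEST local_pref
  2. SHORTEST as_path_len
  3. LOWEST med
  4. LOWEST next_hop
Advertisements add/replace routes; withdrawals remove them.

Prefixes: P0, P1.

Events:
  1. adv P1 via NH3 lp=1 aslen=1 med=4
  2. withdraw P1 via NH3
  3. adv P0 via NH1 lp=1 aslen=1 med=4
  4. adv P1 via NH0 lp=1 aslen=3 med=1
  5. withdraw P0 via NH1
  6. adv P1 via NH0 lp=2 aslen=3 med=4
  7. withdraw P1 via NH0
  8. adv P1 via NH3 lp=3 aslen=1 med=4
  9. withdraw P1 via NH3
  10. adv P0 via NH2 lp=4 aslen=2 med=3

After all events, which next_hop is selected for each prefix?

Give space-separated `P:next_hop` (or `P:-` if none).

Answer: P0:NH2 P1:-

Derivation:
Op 1: best P0=- P1=NH3
Op 2: best P0=- P1=-
Op 3: best P0=NH1 P1=-
Op 4: best P0=NH1 P1=NH0
Op 5: best P0=- P1=NH0
Op 6: best P0=- P1=NH0
Op 7: best P0=- P1=-
Op 8: best P0=- P1=NH3
Op 9: best P0=- P1=-
Op 10: best P0=NH2 P1=-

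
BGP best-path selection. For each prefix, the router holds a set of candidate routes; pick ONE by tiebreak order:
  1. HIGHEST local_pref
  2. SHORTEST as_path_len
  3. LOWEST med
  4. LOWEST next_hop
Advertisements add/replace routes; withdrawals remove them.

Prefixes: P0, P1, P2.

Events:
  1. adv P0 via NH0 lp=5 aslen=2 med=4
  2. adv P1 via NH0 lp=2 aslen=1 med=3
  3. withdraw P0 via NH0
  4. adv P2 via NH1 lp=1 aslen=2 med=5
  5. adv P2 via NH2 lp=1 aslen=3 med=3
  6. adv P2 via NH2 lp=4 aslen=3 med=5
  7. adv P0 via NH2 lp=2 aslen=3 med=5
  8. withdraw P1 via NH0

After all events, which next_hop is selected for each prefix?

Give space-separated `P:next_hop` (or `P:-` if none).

Answer: P0:NH2 P1:- P2:NH2

Derivation:
Op 1: best P0=NH0 P1=- P2=-
Op 2: best P0=NH0 P1=NH0 P2=-
Op 3: best P0=- P1=NH0 P2=-
Op 4: best P0=- P1=NH0 P2=NH1
Op 5: best P0=- P1=NH0 P2=NH1
Op 6: best P0=- P1=NH0 P2=NH2
Op 7: best P0=NH2 P1=NH0 P2=NH2
Op 8: best P0=NH2 P1=- P2=NH2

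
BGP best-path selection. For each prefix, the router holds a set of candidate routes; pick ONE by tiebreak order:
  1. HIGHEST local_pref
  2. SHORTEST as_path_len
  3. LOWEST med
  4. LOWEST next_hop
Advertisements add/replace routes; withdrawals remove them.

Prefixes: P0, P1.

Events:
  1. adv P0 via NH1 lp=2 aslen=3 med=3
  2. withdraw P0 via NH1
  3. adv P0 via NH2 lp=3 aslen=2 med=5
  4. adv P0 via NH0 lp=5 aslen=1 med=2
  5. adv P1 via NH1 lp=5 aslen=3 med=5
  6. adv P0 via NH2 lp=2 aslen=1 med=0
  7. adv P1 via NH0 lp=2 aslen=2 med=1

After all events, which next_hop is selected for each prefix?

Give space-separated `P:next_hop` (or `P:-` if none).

Answer: P0:NH0 P1:NH1

Derivation:
Op 1: best P0=NH1 P1=-
Op 2: best P0=- P1=-
Op 3: best P0=NH2 P1=-
Op 4: best P0=NH0 P1=-
Op 5: best P0=NH0 P1=NH1
Op 6: best P0=NH0 P1=NH1
Op 7: best P0=NH0 P1=NH1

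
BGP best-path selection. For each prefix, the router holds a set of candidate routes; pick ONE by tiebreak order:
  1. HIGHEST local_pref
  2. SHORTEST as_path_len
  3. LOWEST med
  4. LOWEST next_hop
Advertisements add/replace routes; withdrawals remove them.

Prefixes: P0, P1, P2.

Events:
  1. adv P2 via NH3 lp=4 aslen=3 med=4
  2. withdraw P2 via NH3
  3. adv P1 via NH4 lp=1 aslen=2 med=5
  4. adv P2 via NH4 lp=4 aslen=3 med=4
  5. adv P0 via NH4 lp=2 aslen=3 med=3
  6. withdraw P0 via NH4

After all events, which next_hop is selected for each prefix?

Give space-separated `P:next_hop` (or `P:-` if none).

Op 1: best P0=- P1=- P2=NH3
Op 2: best P0=- P1=- P2=-
Op 3: best P0=- P1=NH4 P2=-
Op 4: best P0=- P1=NH4 P2=NH4
Op 5: best P0=NH4 P1=NH4 P2=NH4
Op 6: best P0=- P1=NH4 P2=NH4

Answer: P0:- P1:NH4 P2:NH4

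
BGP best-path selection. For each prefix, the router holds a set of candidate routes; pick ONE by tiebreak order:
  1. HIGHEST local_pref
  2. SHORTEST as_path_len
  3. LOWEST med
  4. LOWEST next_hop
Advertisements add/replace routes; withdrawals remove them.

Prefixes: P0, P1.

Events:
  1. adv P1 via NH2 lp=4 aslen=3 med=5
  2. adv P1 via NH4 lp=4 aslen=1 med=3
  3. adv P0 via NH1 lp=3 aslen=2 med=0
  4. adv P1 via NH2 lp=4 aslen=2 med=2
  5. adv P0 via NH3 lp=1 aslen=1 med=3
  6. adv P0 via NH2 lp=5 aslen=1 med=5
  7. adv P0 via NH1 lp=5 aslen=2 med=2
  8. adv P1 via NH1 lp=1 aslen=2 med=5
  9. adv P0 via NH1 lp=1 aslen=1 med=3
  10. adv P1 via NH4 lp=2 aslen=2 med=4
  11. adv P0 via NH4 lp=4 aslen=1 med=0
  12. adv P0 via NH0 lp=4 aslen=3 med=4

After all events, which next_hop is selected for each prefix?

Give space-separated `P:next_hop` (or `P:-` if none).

Answer: P0:NH2 P1:NH2

Derivation:
Op 1: best P0=- P1=NH2
Op 2: best P0=- P1=NH4
Op 3: best P0=NH1 P1=NH4
Op 4: best P0=NH1 P1=NH4
Op 5: best P0=NH1 P1=NH4
Op 6: best P0=NH2 P1=NH4
Op 7: best P0=NH2 P1=NH4
Op 8: best P0=NH2 P1=NH4
Op 9: best P0=NH2 P1=NH4
Op 10: best P0=NH2 P1=NH2
Op 11: best P0=NH2 P1=NH2
Op 12: best P0=NH2 P1=NH2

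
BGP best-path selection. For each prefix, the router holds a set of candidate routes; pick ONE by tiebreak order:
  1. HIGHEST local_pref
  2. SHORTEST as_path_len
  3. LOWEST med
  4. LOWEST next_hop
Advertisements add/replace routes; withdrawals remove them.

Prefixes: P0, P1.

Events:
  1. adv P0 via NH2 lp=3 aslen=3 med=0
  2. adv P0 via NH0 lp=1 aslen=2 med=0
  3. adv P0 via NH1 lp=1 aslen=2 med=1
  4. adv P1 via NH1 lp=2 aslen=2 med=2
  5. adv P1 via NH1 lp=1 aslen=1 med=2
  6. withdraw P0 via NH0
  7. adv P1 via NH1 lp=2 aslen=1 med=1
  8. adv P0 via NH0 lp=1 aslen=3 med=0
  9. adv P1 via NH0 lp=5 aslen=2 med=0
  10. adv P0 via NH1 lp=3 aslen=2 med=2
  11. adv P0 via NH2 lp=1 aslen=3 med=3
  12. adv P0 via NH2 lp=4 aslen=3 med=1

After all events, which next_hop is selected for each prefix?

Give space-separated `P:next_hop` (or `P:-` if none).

Op 1: best P0=NH2 P1=-
Op 2: best P0=NH2 P1=-
Op 3: best P0=NH2 P1=-
Op 4: best P0=NH2 P1=NH1
Op 5: best P0=NH2 P1=NH1
Op 6: best P0=NH2 P1=NH1
Op 7: best P0=NH2 P1=NH1
Op 8: best P0=NH2 P1=NH1
Op 9: best P0=NH2 P1=NH0
Op 10: best P0=NH1 P1=NH0
Op 11: best P0=NH1 P1=NH0
Op 12: best P0=NH2 P1=NH0

Answer: P0:NH2 P1:NH0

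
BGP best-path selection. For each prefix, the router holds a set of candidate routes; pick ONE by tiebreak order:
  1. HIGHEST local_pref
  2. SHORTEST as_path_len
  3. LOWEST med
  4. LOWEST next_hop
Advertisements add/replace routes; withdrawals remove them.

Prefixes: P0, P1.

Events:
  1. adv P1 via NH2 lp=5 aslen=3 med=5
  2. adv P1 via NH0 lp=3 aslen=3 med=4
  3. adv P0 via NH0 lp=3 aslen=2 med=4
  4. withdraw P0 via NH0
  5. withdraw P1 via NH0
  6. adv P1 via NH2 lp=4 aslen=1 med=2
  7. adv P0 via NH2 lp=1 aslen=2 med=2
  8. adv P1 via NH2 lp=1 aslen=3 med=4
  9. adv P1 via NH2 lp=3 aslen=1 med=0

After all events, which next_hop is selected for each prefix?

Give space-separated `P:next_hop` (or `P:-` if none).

Op 1: best P0=- P1=NH2
Op 2: best P0=- P1=NH2
Op 3: best P0=NH0 P1=NH2
Op 4: best P0=- P1=NH2
Op 5: best P0=- P1=NH2
Op 6: best P0=- P1=NH2
Op 7: best P0=NH2 P1=NH2
Op 8: best P0=NH2 P1=NH2
Op 9: best P0=NH2 P1=NH2

Answer: P0:NH2 P1:NH2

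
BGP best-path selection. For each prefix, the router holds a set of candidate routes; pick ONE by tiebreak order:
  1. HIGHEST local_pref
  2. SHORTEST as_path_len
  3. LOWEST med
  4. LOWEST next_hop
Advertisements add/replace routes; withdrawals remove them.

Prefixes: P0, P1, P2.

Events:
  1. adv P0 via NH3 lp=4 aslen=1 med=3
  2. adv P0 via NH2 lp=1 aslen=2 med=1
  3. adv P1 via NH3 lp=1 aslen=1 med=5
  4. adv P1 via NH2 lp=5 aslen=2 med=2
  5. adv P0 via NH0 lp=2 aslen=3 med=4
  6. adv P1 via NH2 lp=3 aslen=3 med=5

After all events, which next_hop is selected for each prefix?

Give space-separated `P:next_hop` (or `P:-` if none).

Op 1: best P0=NH3 P1=- P2=-
Op 2: best P0=NH3 P1=- P2=-
Op 3: best P0=NH3 P1=NH3 P2=-
Op 4: best P0=NH3 P1=NH2 P2=-
Op 5: best P0=NH3 P1=NH2 P2=-
Op 6: best P0=NH3 P1=NH2 P2=-

Answer: P0:NH3 P1:NH2 P2:-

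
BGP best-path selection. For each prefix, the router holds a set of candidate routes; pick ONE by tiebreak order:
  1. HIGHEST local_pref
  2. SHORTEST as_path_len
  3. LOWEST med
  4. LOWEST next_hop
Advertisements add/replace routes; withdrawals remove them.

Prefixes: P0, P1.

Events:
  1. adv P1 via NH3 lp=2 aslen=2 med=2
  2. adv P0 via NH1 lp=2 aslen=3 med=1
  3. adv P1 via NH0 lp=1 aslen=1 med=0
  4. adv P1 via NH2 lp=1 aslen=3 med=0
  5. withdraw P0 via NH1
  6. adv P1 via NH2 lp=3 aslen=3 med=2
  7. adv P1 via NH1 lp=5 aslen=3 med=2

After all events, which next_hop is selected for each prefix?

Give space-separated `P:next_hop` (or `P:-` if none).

Answer: P0:- P1:NH1

Derivation:
Op 1: best P0=- P1=NH3
Op 2: best P0=NH1 P1=NH3
Op 3: best P0=NH1 P1=NH3
Op 4: best P0=NH1 P1=NH3
Op 5: best P0=- P1=NH3
Op 6: best P0=- P1=NH2
Op 7: best P0=- P1=NH1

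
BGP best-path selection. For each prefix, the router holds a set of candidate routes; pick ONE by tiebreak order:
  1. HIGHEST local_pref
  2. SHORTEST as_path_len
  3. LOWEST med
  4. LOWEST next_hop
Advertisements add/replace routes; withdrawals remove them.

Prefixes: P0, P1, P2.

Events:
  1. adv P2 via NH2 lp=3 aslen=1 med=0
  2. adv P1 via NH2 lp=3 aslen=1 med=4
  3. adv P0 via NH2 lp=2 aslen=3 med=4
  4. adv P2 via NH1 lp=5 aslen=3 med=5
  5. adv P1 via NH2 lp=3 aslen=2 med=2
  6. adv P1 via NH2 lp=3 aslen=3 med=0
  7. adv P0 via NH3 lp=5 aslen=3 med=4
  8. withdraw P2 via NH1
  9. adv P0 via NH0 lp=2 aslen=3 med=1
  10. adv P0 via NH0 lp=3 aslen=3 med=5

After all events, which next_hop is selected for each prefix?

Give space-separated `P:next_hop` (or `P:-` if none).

Op 1: best P0=- P1=- P2=NH2
Op 2: best P0=- P1=NH2 P2=NH2
Op 3: best P0=NH2 P1=NH2 P2=NH2
Op 4: best P0=NH2 P1=NH2 P2=NH1
Op 5: best P0=NH2 P1=NH2 P2=NH1
Op 6: best P0=NH2 P1=NH2 P2=NH1
Op 7: best P0=NH3 P1=NH2 P2=NH1
Op 8: best P0=NH3 P1=NH2 P2=NH2
Op 9: best P0=NH3 P1=NH2 P2=NH2
Op 10: best P0=NH3 P1=NH2 P2=NH2

Answer: P0:NH3 P1:NH2 P2:NH2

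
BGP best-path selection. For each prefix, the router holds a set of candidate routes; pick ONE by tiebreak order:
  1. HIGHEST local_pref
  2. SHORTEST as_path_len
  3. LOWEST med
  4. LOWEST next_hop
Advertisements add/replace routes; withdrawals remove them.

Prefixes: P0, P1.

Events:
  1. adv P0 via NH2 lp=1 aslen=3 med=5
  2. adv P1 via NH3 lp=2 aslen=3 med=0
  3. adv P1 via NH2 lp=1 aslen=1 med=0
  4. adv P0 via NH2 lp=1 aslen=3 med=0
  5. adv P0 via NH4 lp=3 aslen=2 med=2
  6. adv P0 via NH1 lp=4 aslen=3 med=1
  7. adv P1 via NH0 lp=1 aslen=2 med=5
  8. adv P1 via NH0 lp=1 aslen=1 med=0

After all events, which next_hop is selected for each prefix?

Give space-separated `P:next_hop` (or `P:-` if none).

Answer: P0:NH1 P1:NH3

Derivation:
Op 1: best P0=NH2 P1=-
Op 2: best P0=NH2 P1=NH3
Op 3: best P0=NH2 P1=NH3
Op 4: best P0=NH2 P1=NH3
Op 5: best P0=NH4 P1=NH3
Op 6: best P0=NH1 P1=NH3
Op 7: best P0=NH1 P1=NH3
Op 8: best P0=NH1 P1=NH3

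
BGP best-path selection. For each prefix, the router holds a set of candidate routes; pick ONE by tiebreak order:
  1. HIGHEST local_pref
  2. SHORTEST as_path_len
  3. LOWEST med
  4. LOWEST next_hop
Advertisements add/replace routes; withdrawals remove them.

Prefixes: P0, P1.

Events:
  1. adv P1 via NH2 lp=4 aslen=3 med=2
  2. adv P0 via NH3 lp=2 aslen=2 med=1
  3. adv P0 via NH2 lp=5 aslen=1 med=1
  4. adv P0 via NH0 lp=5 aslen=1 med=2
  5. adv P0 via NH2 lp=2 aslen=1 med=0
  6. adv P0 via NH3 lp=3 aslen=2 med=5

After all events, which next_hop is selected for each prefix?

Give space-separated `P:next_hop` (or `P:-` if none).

Answer: P0:NH0 P1:NH2

Derivation:
Op 1: best P0=- P1=NH2
Op 2: best P0=NH3 P1=NH2
Op 3: best P0=NH2 P1=NH2
Op 4: best P0=NH2 P1=NH2
Op 5: best P0=NH0 P1=NH2
Op 6: best P0=NH0 P1=NH2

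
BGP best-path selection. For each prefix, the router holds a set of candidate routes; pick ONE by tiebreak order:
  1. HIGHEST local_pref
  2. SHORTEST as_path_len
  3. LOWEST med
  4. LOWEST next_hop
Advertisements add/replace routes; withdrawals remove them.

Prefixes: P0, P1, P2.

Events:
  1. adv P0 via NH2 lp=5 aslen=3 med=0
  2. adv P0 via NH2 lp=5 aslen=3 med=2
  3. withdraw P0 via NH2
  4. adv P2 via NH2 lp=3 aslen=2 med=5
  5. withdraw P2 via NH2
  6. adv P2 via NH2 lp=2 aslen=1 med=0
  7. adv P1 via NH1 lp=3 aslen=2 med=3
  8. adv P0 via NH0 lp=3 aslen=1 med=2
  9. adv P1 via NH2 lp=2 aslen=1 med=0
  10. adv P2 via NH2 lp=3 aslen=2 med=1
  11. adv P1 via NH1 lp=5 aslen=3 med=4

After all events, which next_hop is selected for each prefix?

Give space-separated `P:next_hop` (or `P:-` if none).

Answer: P0:NH0 P1:NH1 P2:NH2

Derivation:
Op 1: best P0=NH2 P1=- P2=-
Op 2: best P0=NH2 P1=- P2=-
Op 3: best P0=- P1=- P2=-
Op 4: best P0=- P1=- P2=NH2
Op 5: best P0=- P1=- P2=-
Op 6: best P0=- P1=- P2=NH2
Op 7: best P0=- P1=NH1 P2=NH2
Op 8: best P0=NH0 P1=NH1 P2=NH2
Op 9: best P0=NH0 P1=NH1 P2=NH2
Op 10: best P0=NH0 P1=NH1 P2=NH2
Op 11: best P0=NH0 P1=NH1 P2=NH2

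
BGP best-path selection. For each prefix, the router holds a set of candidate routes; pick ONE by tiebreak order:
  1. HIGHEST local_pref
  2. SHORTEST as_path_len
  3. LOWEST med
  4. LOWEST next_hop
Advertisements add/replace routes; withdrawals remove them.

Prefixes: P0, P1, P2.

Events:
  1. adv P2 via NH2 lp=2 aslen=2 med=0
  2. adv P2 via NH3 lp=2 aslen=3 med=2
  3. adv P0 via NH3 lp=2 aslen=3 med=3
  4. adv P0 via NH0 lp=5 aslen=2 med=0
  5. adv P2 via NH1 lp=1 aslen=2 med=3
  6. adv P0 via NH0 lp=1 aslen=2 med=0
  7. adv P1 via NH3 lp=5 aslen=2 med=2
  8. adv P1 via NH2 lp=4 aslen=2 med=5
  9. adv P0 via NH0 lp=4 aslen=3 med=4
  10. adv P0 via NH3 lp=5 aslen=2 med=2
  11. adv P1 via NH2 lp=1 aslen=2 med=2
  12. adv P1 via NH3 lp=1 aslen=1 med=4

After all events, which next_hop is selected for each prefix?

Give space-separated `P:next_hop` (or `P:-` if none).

Op 1: best P0=- P1=- P2=NH2
Op 2: best P0=- P1=- P2=NH2
Op 3: best P0=NH3 P1=- P2=NH2
Op 4: best P0=NH0 P1=- P2=NH2
Op 5: best P0=NH0 P1=- P2=NH2
Op 6: best P0=NH3 P1=- P2=NH2
Op 7: best P0=NH3 P1=NH3 P2=NH2
Op 8: best P0=NH3 P1=NH3 P2=NH2
Op 9: best P0=NH0 P1=NH3 P2=NH2
Op 10: best P0=NH3 P1=NH3 P2=NH2
Op 11: best P0=NH3 P1=NH3 P2=NH2
Op 12: best P0=NH3 P1=NH3 P2=NH2

Answer: P0:NH3 P1:NH3 P2:NH2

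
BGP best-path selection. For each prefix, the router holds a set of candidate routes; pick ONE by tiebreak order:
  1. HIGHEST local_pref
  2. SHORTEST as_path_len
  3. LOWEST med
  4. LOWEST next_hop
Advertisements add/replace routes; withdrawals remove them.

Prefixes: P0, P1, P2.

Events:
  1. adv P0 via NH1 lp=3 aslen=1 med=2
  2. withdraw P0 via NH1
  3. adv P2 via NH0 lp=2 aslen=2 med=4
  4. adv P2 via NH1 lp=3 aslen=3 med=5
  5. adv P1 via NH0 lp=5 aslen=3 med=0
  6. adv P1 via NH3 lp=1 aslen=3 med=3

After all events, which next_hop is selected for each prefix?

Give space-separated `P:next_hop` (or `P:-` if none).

Answer: P0:- P1:NH0 P2:NH1

Derivation:
Op 1: best P0=NH1 P1=- P2=-
Op 2: best P0=- P1=- P2=-
Op 3: best P0=- P1=- P2=NH0
Op 4: best P0=- P1=- P2=NH1
Op 5: best P0=- P1=NH0 P2=NH1
Op 6: best P0=- P1=NH0 P2=NH1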